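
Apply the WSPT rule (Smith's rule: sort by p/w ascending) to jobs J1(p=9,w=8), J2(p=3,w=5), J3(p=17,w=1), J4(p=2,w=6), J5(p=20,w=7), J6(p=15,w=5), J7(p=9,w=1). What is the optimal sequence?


WSPT (Smith's rule): sort by p/w ascending
  J4: p/w = 2/6 = 0.333
  J2: p/w = 3/5 = 0.600
  J1: p/w = 9/8 = 1.125
  J5: p/w = 20/7 = 2.857
  J6: p/w = 15/5 = 3.000
  J7: p/w = 9/1 = 9.000
  J3: p/w = 17/1 = 17.000
Order: J4 → J2 → J1 → J5 → J6 → J7 → J3


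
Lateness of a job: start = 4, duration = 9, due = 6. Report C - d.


Completion = 4 + 9 = 13
Lateness = C - d = 13 - 6
= 7


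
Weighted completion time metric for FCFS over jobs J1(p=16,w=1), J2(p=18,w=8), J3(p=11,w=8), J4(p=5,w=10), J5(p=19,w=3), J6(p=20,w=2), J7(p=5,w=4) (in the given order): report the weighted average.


Completion times:
  J1: C=16, w×C=1×16=16
  J2: C=34, w×C=8×34=272
  J3: C=45, w×C=8×45=360
  J4: C=50, w×C=10×50=500
  J5: C=69, w×C=3×69=207
  J6: C=89, w×C=2×89=178
  J7: C=94, w×C=4×94=376
Sum w×C = 1909
Sum w = 36
Weighted avg = 1909/36
= 53.03


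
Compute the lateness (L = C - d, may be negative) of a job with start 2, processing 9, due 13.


Completion = 2 + 9 = 11
Lateness = C - d = 11 - 13
= -2


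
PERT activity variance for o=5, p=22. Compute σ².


σ² = ((p - o) / 6)² = (p - o)² / 36
= (22 - 5)² / 36
= 17² / 36
= 289 / 36
= 8.0278


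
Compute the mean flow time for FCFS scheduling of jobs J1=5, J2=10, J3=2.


Completion times:
  J1: completes at 5
  J2: completes at 15
  J3: completes at 17
Sum = 37
Average = 37/3
= 12.33


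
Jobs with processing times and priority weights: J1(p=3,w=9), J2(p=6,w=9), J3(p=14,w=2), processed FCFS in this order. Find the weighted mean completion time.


Completion times:
  J1: C=3, w×C=9×3=27
  J2: C=9, w×C=9×9=81
  J3: C=23, w×C=2×23=46
Sum w×C = 154
Sum w = 20
Weighted avg = 154/20
= 7.70


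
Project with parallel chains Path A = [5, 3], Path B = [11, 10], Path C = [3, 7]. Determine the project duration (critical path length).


Path A: 5 + 3 = 8
Path B: 11 + 10 = 21
Path C: 3 + 7 = 10
Critical path = longest = max(8, 21, 10)
= 21 (Path B)


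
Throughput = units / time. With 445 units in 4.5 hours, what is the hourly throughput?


Throughput = units / time
= 445 / 4.5
= 98.9 units/hour


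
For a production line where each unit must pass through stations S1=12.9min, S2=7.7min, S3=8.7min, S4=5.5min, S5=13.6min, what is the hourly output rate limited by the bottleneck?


Bottleneck = longest station time
Station times: [12.9, 7.7, 8.7, 5.5, 13.6]
Max = 13.6 min
Rate = 60 / 13.6
= 4.41 units/hour (bottleneck: 13.6min)


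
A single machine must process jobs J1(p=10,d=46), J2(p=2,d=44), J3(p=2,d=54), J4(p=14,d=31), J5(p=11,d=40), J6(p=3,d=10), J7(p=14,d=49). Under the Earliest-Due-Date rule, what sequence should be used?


EDD: sort by earliest due date
  J6: d=10, p=3
  J4: d=31, p=14
  J5: d=40, p=11
  J2: d=44, p=2
  J1: d=46, p=10
  J7: d=49, p=14
  J3: d=54, p=2
Order: J6 → J4 → J5 → J2 → J1 → J7 → J3


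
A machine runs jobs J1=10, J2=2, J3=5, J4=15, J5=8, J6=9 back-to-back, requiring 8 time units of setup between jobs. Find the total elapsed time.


Makespan = Σ processing + (n-1) × setup
= (10 + 2 + 5 + 15 + 8 + 9) + (6-1)×8
= 49 + 40
= 89 time units


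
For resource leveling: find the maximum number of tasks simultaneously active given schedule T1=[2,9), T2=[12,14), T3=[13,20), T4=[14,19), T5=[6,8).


Check each time point for overlaps:
  t=6: 2 tasks active (T1, T5)
Max concurrent = 2


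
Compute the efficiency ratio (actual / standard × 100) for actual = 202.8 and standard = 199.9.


Efficiency = (actual / standard) × 100
= (202.8 / 199.9) × 100
= 101.5%


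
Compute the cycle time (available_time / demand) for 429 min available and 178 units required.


Cycle time = available time / demand
= 429 / 178
= 2.41 min/unit


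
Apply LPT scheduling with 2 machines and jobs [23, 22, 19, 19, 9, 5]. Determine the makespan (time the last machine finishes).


Jobs (LPT sorted): [23, 22, 19, 19, 9, 5]
Machines: 2
  J=23 → Machine 1 (load: 0+23=23)
  J=22 → Machine 2 (load: 0+22=22)
  J=19 → Machine 2 (load: 22+19=41)
  J=19 → Machine 1 (load: 23+19=42)
  J=9 → Machine 2 (load: 41+9=50)
  J=5 → Machine 1 (load: 42+5=47)
Machine loads: [47, 50]
Makespan = max = 50 time units


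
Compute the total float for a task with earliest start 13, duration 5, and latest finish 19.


EF = ES + duration = 13 + 5 = 18
LS = LF - duration = 19 - 5 = 14
Total Float = LF - EF = 19 - 18
(or LS - ES = 14 - 13)
= 1


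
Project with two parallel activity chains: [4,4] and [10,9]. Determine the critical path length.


Path A: 4 + 4 = 8
Path B: 10 + 9 = 19
Critical path = longest = max(8, 19)
= 19 (Path B)


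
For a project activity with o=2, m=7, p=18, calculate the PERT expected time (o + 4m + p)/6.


te = (o + 4m + p) / 6
= (2 + 4×7 + 18) / 6
= (2 + 28 + 18) / 6
= 48 / 6
= 8.00


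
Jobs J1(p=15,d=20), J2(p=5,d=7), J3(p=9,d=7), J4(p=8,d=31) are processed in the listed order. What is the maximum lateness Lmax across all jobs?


Lateness per job (L = C - d):
  J1: C=15, d=20, L=-5
  J2: C=20, d=7, L=13
  J3: C=29, d=7, L=22
  J4: C=37, d=31, L=6
Lmax = max(-5, 13, 22, 6)
= 22


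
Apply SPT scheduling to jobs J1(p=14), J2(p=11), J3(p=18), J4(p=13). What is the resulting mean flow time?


SPT order: J2 → J4 → J1 → J3
Completion times:
  J2: C=11
  J4: C=24
  J1: C=38
  J3: C=56
Sum = 129, n = 4
Mean flow = 129/4
= 32.25


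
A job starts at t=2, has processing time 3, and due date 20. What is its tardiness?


Completion = start + processing = 2 + 3 = 5
Tardiness = max(0, C - d) = max(0, 5 - 20)
= max(0, -15)
= 0


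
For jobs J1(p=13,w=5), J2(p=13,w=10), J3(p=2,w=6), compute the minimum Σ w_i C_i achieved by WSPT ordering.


WSPT order (by p/w): J3 → J2 → J1
  J3: C=2, w·C=6×2=12
  J2: C=15, w·C=10×15=150
  J1: C=28, w·C=5×28=140
Σ w·C = 302
= 302


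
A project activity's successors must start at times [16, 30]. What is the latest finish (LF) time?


LF = min of all successor start times
Successors start at: [16, 30]
LF = min(16, 30)
= 16


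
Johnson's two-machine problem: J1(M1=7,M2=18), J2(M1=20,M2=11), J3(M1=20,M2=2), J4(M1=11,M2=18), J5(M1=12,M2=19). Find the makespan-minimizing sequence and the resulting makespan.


Johnson's rule:
Group 1 (M1≤M2, sort by M1): ['J1', 'J4', 'J5']
Group 2 (M1>M2, sort desc M2): ['J2', 'J3']
Sequence: J1 → J4 → J5 → J2 → J3
Makespan calculation:
  J1: M1 done=7, M2 done=25
  J4: M1 done=18, M2 done=43
  J5: M1 done=30, M2 done=62
  J2: M1 done=50, M2 done=73
  J3: M1 done=70, M2 done=75
= Sequence: J1 → J4 → J5 → J2 → J3, Makespan: 75


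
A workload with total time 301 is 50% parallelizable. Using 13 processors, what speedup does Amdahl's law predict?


Amdahl's law: T_p = T × ((1-p) + p/N)
= 301 × ((1-0.5) + 0.5/13)
= 301 × (0.50 + 0.0385)
= 301 × 0.5385
= 162.08
Speedup = 301/162.08
= 1.86×


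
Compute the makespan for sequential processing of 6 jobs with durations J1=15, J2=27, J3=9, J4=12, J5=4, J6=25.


Sequential makespan: sum all processing times
= 15 + 27 + 9 + 12 + 4 + 25
= 92 time units


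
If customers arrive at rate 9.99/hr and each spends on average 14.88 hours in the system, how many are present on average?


Little's law: L = λ × W
= 9.99 × 14.88
= 148.65


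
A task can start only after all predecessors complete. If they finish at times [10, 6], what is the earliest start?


ES = max of all predecessor completion times
Predecessors: [10, 6]
ES = max(10, 6)
= 10


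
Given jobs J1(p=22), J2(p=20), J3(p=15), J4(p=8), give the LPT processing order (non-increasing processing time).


LPT: sort by longest processing time first
  J1: p=22
  J2: p=20
  J3: p=15
  J4: p=8
Order: J1 → J2 → J3 → J4


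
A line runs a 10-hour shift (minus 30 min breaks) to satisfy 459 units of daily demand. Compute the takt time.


Available = 10×60 - 30 = 570 min
Takt time = 570 / 459
= 1.24 min/unit


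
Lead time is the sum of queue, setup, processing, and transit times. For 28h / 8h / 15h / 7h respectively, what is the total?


Lead time = queue + setup + processing + transit
= 28 + 8 + 15 + 7
= 58 hours


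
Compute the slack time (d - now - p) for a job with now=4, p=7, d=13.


Slack = due - current_time - processing
= 13 - 4 - 7
= 2


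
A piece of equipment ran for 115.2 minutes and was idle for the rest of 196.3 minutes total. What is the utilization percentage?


Utilization = busy / total × 100
= 115.2 / 196.3 × 100
= 58.7%


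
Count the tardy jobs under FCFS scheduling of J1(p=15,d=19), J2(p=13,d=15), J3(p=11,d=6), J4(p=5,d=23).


Completion vs due date:
  J1: C=15, d=19 → on time
  J2: C=28, d=15 → TARDY
  J3: C=39, d=6 → TARDY
  J4: C=44, d=23 → TARDY
Tardy jobs: J2, J3, J4
Count = 3


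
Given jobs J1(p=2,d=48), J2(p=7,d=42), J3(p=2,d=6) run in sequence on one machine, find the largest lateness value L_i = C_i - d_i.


Lateness per job (L = C - d):
  J1: C=2, d=48, L=-46
  J2: C=9, d=42, L=-33
  J3: C=11, d=6, L=5
Lmax = max(-46, -33, 5)
= 5


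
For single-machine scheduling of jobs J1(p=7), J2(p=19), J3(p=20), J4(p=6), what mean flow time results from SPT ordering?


SPT order: J4 → J1 → J2 → J3
Completion times:
  J4: C=6
  J1: C=13
  J2: C=32
  J3: C=52
Sum = 103, n = 4
Mean flow = 103/4
= 25.75


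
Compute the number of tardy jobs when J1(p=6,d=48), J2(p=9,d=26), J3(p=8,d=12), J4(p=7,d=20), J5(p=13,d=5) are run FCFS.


Completion vs due date:
  J1: C=6, d=48 → on time
  J2: C=15, d=26 → on time
  J3: C=23, d=12 → TARDY
  J4: C=30, d=20 → TARDY
  J5: C=43, d=5 → TARDY
Tardy jobs: J3, J4, J5
Count = 3


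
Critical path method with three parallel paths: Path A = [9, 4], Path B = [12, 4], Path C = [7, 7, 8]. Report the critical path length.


Path A: 9 + 4 = 13
Path B: 12 + 4 = 16
Path C: 7 + 7 + 8 = 22
Critical path = longest = max(13, 16, 22)
= 22 (Path C)


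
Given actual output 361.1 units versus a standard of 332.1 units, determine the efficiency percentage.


Efficiency = (actual / standard) × 100
= (361.1 / 332.1) × 100
= 108.7%


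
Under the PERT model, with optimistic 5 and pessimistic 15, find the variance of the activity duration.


σ² = ((p - o) / 6)² = (p - o)² / 36
= (15 - 5)² / 36
= 10² / 36
= 100 / 36
= 2.7778


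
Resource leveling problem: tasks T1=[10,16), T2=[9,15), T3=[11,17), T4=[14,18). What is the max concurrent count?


Check each time point for overlaps:
  t=14: 4 tasks active (T1, T2, T3, T4)
Max concurrent = 4


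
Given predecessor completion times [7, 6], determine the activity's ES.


ES = max of all predecessor completion times
Predecessors: [7, 6]
ES = max(7, 6)
= 7


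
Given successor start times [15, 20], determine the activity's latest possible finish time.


LF = min of all successor start times
Successors start at: [15, 20]
LF = min(15, 20)
= 15


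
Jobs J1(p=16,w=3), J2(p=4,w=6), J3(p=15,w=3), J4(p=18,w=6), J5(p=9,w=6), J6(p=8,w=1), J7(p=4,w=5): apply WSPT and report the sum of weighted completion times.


WSPT order (by p/w): J2 → J7 → J5 → J4 → J3 → J1 → J6
  J2: C=4, w·C=6×4=24
  J7: C=8, w·C=5×8=40
  J5: C=17, w·C=6×17=102
  J4: C=35, w·C=6×35=210
  J3: C=50, w·C=3×50=150
  J1: C=66, w·C=3×66=198
  J6: C=74, w·C=1×74=74
Σ w·C = 798
= 798


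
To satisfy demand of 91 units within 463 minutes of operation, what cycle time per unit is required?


Cycle time = available time / demand
= 463 / 91
= 5.09 min/unit


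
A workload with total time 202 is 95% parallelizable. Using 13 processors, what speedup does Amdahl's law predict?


Amdahl's law: T_p = T × ((1-p) + p/N)
= 202 × ((1-0.95) + 0.95/13)
= 202 × (0.05 + 0.0731)
= 202 × 0.1231
= 24.86
Speedup = 202/24.86
= 8.12×


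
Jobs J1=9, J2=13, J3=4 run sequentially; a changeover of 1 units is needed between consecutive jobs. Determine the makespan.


Makespan = Σ processing + (n-1) × setup
= (9 + 13 + 4) + (3-1)×1
= 26 + 2
= 28 time units


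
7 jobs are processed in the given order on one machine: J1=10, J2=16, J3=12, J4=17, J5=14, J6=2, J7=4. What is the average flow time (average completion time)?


Completion times:
  J1: completes at 10
  J2: completes at 26
  J3: completes at 38
  J4: completes at 55
  J5: completes at 69
  J6: completes at 71
  J7: completes at 75
Sum = 344
Average = 344/7
= 49.14


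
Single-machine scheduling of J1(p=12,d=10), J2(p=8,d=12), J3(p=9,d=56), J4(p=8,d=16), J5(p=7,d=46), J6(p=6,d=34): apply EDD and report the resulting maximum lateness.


EDD order: J1 → J2 → J4 → J6 → J5 → J3
Completion and lateness:
  J1: C=12, d=10, L=12-10=2
  J2: C=20, d=12, L=20-12=8
  J4: C=28, d=16, L=28-16=12
  J6: C=34, d=34, L=34-34=0
  J5: C=41, d=46, L=41-46=-5
  J3: C=50, d=56, L=50-56=-6
Lmax = max(2, 8, 12, 0, -5, -6)
= 12


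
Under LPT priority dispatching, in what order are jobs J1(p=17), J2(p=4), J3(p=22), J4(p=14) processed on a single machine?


LPT: sort by longest processing time first
  J3: p=22
  J1: p=17
  J4: p=14
  J2: p=4
Order: J3 → J1 → J4 → J2


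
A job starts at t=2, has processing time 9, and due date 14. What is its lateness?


Completion = 2 + 9 = 11
Lateness = C - d = 11 - 14
= -3


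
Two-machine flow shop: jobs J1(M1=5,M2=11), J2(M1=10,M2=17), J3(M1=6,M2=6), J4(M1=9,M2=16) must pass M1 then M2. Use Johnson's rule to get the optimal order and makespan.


Johnson's rule:
Group 1 (M1≤M2, sort by M1): ['J1', 'J3', 'J4', 'J2']
Group 2 (M1>M2, sort desc M2): []
Sequence: J1 → J3 → J4 → J2
Makespan calculation:
  J1: M1 done=5, M2 done=16
  J3: M1 done=11, M2 done=22
  J4: M1 done=20, M2 done=38
  J2: M1 done=30, M2 done=55
= Sequence: J1 → J3 → J4 → J2, Makespan: 55


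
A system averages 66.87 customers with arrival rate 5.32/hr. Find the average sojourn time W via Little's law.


Little's law: L = λW → W = L / λ
= 66.87 / 5.32
= 12.57 hours


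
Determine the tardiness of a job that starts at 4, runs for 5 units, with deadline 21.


Completion = start + processing = 4 + 5 = 9
Tardiness = max(0, C - d) = max(0, 9 - 21)
= max(0, -12)
= 0


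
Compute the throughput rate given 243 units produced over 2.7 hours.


Throughput = units / time
= 243 / 2.7
= 90.0 units/hour


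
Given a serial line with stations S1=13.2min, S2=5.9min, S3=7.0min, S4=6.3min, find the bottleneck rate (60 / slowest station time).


Bottleneck = longest station time
Station times: [13.2, 5.9, 7.0, 6.3]
Max = 13.2 min
Rate = 60 / 13.2
= 4.55 units/hour (bottleneck: 13.2min)


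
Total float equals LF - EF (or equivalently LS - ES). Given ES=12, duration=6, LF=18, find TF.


EF = ES + duration = 12 + 6 = 18
LS = LF - duration = 18 - 6 = 12
Total Float = LF - EF = 18 - 18
(or LS - ES = 12 - 12)
= 0


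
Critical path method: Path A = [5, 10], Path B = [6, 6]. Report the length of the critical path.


Path A: 5 + 10 = 15
Path B: 6 + 6 = 12
Critical path = longest = max(15, 12)
= 15 (Path A)


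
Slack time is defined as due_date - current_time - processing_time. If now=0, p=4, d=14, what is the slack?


Slack = due - current_time - processing
= 14 - 0 - 4
= 10


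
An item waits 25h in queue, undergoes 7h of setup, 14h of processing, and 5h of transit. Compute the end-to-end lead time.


Lead time = queue + setup + processing + transit
= 25 + 7 + 14 + 5
= 51 hours


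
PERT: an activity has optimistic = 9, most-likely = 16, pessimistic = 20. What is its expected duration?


te = (o + 4m + p) / 6
= (9 + 4×16 + 20) / 6
= (9 + 64 + 20) / 6
= 93 / 6
= 15.50


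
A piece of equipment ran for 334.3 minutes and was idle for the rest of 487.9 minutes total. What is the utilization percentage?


Utilization = busy / total × 100
= 334.3 / 487.9 × 100
= 68.5%


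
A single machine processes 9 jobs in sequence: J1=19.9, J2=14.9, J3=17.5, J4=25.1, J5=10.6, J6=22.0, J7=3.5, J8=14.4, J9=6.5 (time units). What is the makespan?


Sequential makespan: sum all processing times
= 19.9 + 14.9 + 17.5 + 25.1 + 10.6 + 22.0 + 3.5 + 14.4 + 6.5
= 134.4 time units


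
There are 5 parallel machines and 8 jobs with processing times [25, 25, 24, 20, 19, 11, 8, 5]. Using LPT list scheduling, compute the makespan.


Jobs (LPT sorted): [25, 25, 24, 20, 19, 11, 8, 5]
Machines: 5
  J=25 → Machine 1 (load: 0+25=25)
  J=25 → Machine 2 (load: 0+25=25)
  J=24 → Machine 3 (load: 0+24=24)
  J=20 → Machine 4 (load: 0+20=20)
  J=19 → Machine 5 (load: 0+19=19)
  J=11 → Machine 5 (load: 19+11=30)
  J=8 → Machine 4 (load: 20+8=28)
  J=5 → Machine 3 (load: 24+5=29)
Machine loads: [25, 25, 29, 28, 30]
Makespan = max = 30 time units


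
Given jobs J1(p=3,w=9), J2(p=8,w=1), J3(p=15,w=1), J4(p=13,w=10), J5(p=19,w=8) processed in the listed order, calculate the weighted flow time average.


Completion times:
  J1: C=3, w×C=9×3=27
  J2: C=11, w×C=1×11=11
  J3: C=26, w×C=1×26=26
  J4: C=39, w×C=10×39=390
  J5: C=58, w×C=8×58=464
Sum w×C = 918
Sum w = 29
Weighted avg = 918/29
= 31.66


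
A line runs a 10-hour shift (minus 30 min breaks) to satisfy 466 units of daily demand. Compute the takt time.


Available = 10×60 - 30 = 570 min
Takt time = 570 / 466
= 1.22 min/unit


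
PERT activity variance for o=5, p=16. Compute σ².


σ² = ((p - o) / 6)² = (p - o)² / 36
= (16 - 5)² / 36
= 11² / 36
= 121 / 36
= 3.3611


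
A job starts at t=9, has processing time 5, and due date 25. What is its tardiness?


Completion = start + processing = 9 + 5 = 14
Tardiness = max(0, C - d) = max(0, 14 - 25)
= max(0, -11)
= 0


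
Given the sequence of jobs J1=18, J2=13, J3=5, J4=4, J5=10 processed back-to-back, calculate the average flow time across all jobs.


Completion times:
  J1: completes at 18
  J2: completes at 31
  J3: completes at 36
  J4: completes at 40
  J5: completes at 50
Sum = 175
Average = 175/5
= 35.00


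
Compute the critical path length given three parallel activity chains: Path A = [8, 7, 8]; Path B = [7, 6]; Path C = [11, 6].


Path A: 8 + 7 + 8 = 23
Path B: 7 + 6 = 13
Path C: 11 + 6 = 17
Critical path = longest = max(23, 13, 17)
= 23 (Path A)


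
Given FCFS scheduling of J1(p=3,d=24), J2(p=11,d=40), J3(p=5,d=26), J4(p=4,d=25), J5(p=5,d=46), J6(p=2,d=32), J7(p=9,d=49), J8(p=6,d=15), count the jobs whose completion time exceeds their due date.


Completion vs due date:
  J1: C=3, d=24 → on time
  J2: C=14, d=40 → on time
  J3: C=19, d=26 → on time
  J4: C=23, d=25 → on time
  J5: C=28, d=46 → on time
  J6: C=30, d=32 → on time
  J7: C=39, d=49 → on time
  J8: C=45, d=15 → TARDY
Tardy jobs: J8
Count = 1


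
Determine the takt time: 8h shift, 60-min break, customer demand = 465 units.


Available = 8×60 - 60 = 420 min
Takt time = 420 / 465
= 0.90 min/unit


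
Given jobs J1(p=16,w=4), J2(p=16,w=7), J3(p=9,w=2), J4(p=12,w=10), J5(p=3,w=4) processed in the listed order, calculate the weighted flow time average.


Completion times:
  J1: C=16, w×C=4×16=64
  J2: C=32, w×C=7×32=224
  J3: C=41, w×C=2×41=82
  J4: C=53, w×C=10×53=530
  J5: C=56, w×C=4×56=224
Sum w×C = 1124
Sum w = 27
Weighted avg = 1124/27
= 41.63


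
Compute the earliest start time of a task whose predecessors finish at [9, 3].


ES = max of all predecessor completion times
Predecessors: [9, 3]
ES = max(9, 3)
= 9


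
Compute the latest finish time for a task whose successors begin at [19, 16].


LF = min of all successor start times
Successors start at: [19, 16]
LF = min(19, 16)
= 16


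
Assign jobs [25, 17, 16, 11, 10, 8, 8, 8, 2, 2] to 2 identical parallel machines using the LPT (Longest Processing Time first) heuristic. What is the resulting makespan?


Jobs (LPT sorted): [25, 17, 16, 11, 10, 8, 8, 8, 2, 2]
Machines: 2
  J=25 → Machine 1 (load: 0+25=25)
  J=17 → Machine 2 (load: 0+17=17)
  J=16 → Machine 2 (load: 17+16=33)
  J=11 → Machine 1 (load: 25+11=36)
  J=10 → Machine 2 (load: 33+10=43)
  J=8 → Machine 1 (load: 36+8=44)
  J=8 → Machine 2 (load: 43+8=51)
  J=8 → Machine 1 (load: 44+8=52)
  J=2 → Machine 2 (load: 51+2=53)
  J=2 → Machine 1 (load: 52+2=54)
Machine loads: [54, 53]
Makespan = max = 54 time units


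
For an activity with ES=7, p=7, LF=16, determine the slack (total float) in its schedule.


EF = ES + duration = 7 + 7 = 14
LS = LF - duration = 16 - 7 = 9
Total Float = LF - EF = 16 - 14
(or LS - ES = 9 - 7)
= 2


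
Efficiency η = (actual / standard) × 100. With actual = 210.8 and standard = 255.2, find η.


Efficiency = (actual / standard) × 100
= (210.8 / 255.2) × 100
= 82.6%


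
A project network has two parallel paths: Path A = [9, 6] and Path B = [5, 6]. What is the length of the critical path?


Path A: 9 + 6 = 15
Path B: 5 + 6 = 11
Critical path = longest = max(15, 11)
= 15 (Path A)


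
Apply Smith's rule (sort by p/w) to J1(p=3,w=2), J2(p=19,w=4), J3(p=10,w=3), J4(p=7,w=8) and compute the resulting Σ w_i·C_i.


WSPT order (by p/w): J4 → J1 → J3 → J2
  J4: C=7, w·C=8×7=56
  J1: C=10, w·C=2×10=20
  J3: C=20, w·C=3×20=60
  J2: C=39, w·C=4×39=156
Σ w·C = 292
= 292


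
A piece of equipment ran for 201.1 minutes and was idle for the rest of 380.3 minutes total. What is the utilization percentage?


Utilization = busy / total × 100
= 201.1 / 380.3 × 100
= 52.9%


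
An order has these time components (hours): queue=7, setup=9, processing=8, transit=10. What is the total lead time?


Lead time = queue + setup + processing + transit
= 7 + 9 + 8 + 10
= 34 hours


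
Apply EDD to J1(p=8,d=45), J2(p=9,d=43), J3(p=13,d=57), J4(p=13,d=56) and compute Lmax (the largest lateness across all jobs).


EDD order: J2 → J1 → J4 → J3
Completion and lateness:
  J2: C=9, d=43, L=9-43=-34
  J1: C=17, d=45, L=17-45=-28
  J4: C=30, d=56, L=30-56=-26
  J3: C=43, d=57, L=43-57=-14
Lmax = max(-34, -28, -26, -14)
= -14


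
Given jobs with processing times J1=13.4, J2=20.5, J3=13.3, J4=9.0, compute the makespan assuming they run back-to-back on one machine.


Sequential makespan: sum all processing times
= 13.4 + 20.5 + 13.3 + 9.0
= 56.2 time units


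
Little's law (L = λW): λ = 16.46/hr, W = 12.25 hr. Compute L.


Little's law: L = λ × W
= 16.46 × 12.25
= 201.64


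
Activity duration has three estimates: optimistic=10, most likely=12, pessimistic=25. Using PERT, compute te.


te = (o + 4m + p) / 6
= (10 + 4×12 + 25) / 6
= (10 + 48 + 25) / 6
= 83 / 6
= 13.83


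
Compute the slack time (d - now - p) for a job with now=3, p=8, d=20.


Slack = due - current_time - processing
= 20 - 3 - 8
= 9


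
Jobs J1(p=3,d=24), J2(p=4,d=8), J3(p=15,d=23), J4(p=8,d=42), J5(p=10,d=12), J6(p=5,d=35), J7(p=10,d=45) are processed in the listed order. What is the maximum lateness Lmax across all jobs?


Lateness per job (L = C - d):
  J1: C=3, d=24, L=-21
  J2: C=7, d=8, L=-1
  J3: C=22, d=23, L=-1
  J4: C=30, d=42, L=-12
  J5: C=40, d=12, L=28
  J6: C=45, d=35, L=10
  J7: C=55, d=45, L=10
Lmax = max(-21, -1, -1, -12, 28, 10, 10)
= 28


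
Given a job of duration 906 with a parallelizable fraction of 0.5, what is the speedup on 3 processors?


Amdahl's law: T_p = T × ((1-p) + p/N)
= 906 × ((1-0.5) + 0.5/3)
= 906 × (0.50 + 0.1667)
= 906 × 0.6667
= 604.00
Speedup = 906/604.00
= 1.50×


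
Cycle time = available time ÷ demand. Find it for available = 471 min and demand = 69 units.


Cycle time = available time / demand
= 471 / 69
= 6.83 min/unit


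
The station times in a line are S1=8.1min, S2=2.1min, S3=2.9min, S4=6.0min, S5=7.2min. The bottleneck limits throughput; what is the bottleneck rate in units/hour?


Bottleneck = longest station time
Station times: [8.1, 2.1, 2.9, 6.0, 7.2]
Max = 8.1 min
Rate = 60 / 8.1
= 7.41 units/hour (bottleneck: 8.1min)


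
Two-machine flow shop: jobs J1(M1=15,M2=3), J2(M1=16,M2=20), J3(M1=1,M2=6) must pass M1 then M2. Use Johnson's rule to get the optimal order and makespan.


Johnson's rule:
Group 1 (M1≤M2, sort by M1): ['J3', 'J2']
Group 2 (M1>M2, sort desc M2): ['J1']
Sequence: J3 → J2 → J1
Makespan calculation:
  J3: M1 done=1, M2 done=7
  J2: M1 done=17, M2 done=37
  J1: M1 done=32, M2 done=40
= Sequence: J3 → J2 → J1, Makespan: 40


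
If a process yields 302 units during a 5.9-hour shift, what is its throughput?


Throughput = units / time
= 302 / 5.9
= 51.2 units/hour


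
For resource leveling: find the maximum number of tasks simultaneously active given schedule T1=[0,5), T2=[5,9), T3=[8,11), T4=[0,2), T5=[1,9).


Check each time point for overlaps:
  t=1: 3 tasks active (T1, T4, T5)
Max concurrent = 3


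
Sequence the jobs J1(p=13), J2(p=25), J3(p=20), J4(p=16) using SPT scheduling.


SPT: sort by shortest processing time
  J1: p=13
  J4: p=16
  J3: p=20
  J2: p=25
Order: J1 → J4 → J3 → J2


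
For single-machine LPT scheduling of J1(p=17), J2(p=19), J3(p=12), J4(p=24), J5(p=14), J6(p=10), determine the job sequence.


LPT: sort by longest processing time first
  J4: p=24
  J2: p=19
  J1: p=17
  J5: p=14
  J3: p=12
  J6: p=10
Order: J4 → J2 → J1 → J5 → J3 → J6


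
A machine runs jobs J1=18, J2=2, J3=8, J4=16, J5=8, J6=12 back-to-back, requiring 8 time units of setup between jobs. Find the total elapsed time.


Makespan = Σ processing + (n-1) × setup
= (18 + 2 + 8 + 16 + 8 + 12) + (6-1)×8
= 64 + 40
= 104 time units


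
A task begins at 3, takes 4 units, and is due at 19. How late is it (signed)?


Completion = 3 + 4 = 7
Lateness = C - d = 7 - 19
= -12


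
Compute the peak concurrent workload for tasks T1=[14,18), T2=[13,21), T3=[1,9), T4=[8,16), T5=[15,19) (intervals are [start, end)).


Check each time point for overlaps:
  t=15: 4 tasks active (T1, T2, T4, T5)
Max concurrent = 4


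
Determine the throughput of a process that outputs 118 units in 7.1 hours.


Throughput = units / time
= 118 / 7.1
= 16.6 units/hour


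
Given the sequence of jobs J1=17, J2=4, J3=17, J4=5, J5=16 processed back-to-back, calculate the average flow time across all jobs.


Completion times:
  J1: completes at 17
  J2: completes at 21
  J3: completes at 38
  J4: completes at 43
  J5: completes at 59
Sum = 178
Average = 178/5
= 35.60


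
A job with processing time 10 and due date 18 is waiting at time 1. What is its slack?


Slack = due - current_time - processing
= 18 - 1 - 10
= 7


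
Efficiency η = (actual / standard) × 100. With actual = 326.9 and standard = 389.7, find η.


Efficiency = (actual / standard) × 100
= (326.9 / 389.7) × 100
= 83.9%


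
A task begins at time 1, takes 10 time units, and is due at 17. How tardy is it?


Completion = start + processing = 1 + 10 = 11
Tardiness = max(0, C - d) = max(0, 11 - 17)
= max(0, -6)
= 0


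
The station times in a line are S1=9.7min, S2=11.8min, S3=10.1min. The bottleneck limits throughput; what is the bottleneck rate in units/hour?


Bottleneck = longest station time
Station times: [9.7, 11.8, 10.1]
Max = 11.8 min
Rate = 60 / 11.8
= 5.08 units/hour (bottleneck: 11.8min)


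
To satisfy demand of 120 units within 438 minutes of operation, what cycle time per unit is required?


Cycle time = available time / demand
= 438 / 120
= 3.65 min/unit


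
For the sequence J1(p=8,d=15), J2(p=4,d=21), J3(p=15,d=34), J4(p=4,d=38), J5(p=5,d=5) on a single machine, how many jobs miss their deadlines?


Completion vs due date:
  J1: C=8, d=15 → on time
  J2: C=12, d=21 → on time
  J3: C=27, d=34 → on time
  J4: C=31, d=38 → on time
  J5: C=36, d=5 → TARDY
Tardy jobs: J5
Count = 1


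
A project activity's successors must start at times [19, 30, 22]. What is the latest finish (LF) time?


LF = min of all successor start times
Successors start at: [19, 30, 22]
LF = min(19, 30, 22)
= 19


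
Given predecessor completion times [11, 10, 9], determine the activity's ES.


ES = max of all predecessor completion times
Predecessors: [11, 10, 9]
ES = max(11, 10, 9)
= 11


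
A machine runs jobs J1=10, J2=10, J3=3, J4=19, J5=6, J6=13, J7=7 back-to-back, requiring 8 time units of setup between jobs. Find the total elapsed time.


Makespan = Σ processing + (n-1) × setup
= (10 + 10 + 3 + 19 + 6 + 13 + 7) + (7-1)×8
= 68 + 48
= 116 time units


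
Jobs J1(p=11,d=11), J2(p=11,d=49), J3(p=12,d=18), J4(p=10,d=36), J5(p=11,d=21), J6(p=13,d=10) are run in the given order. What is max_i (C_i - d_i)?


Lateness per job (L = C - d):
  J1: C=11, d=11, L=0
  J2: C=22, d=49, L=-27
  J3: C=34, d=18, L=16
  J4: C=44, d=36, L=8
  J5: C=55, d=21, L=34
  J6: C=68, d=10, L=58
Lmax = max(0, -27, 16, 8, 34, 58)
= 58


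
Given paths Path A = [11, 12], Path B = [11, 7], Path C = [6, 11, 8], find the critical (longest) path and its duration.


Path A: 11 + 12 = 23
Path B: 11 + 7 = 18
Path C: 6 + 11 + 8 = 25
Critical path = longest = max(23, 18, 25)
= 25 (Path C)


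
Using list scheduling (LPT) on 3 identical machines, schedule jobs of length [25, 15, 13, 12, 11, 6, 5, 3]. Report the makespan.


Jobs (LPT sorted): [25, 15, 13, 12, 11, 6, 5, 3]
Machines: 3
  J=25 → Machine 1 (load: 0+25=25)
  J=15 → Machine 2 (load: 0+15=15)
  J=13 → Machine 3 (load: 0+13=13)
  J=12 → Machine 3 (load: 13+12=25)
  J=11 → Machine 2 (load: 15+11=26)
  J=6 → Machine 1 (load: 25+6=31)
  J=5 → Machine 3 (load: 25+5=30)
  J=3 → Machine 2 (load: 26+3=29)
Machine loads: [31, 29, 30]
Makespan = max = 31 time units


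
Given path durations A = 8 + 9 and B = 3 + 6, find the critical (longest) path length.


Path A: 8 + 9 = 17
Path B: 3 + 6 = 9
Critical path = longest = max(17, 9)
= 17 (Path A)


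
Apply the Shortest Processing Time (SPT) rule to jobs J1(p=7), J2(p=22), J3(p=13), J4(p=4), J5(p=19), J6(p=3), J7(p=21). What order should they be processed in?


SPT: sort by shortest processing time
  J6: p=3
  J4: p=4
  J1: p=7
  J3: p=13
  J5: p=19
  J7: p=21
  J2: p=22
Order: J6 → J4 → J1 → J3 → J5 → J7 → J2


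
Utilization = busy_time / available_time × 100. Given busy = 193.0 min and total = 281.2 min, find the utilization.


Utilization = busy / total × 100
= 193.0 / 281.2 × 100
= 68.6%


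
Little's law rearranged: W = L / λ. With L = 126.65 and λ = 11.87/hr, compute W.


Little's law: L = λW → W = L / λ
= 126.65 / 11.87
= 10.67 hours


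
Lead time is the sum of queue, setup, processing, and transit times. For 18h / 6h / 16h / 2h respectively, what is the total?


Lead time = queue + setup + processing + transit
= 18 + 6 + 16 + 2
= 42 hours


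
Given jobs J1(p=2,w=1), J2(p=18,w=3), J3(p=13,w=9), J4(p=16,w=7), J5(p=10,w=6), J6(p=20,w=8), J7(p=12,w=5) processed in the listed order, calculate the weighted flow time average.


Completion times:
  J1: C=2, w×C=1×2=2
  J2: C=20, w×C=3×20=60
  J3: C=33, w×C=9×33=297
  J4: C=49, w×C=7×49=343
  J5: C=59, w×C=6×59=354
  J6: C=79, w×C=8×79=632
  J7: C=91, w×C=5×91=455
Sum w×C = 2143
Sum w = 39
Weighted avg = 2143/39
= 54.95


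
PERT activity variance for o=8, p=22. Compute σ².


σ² = ((p - o) / 6)² = (p - o)² / 36
= (22 - 8)² / 36
= 14² / 36
= 196 / 36
= 5.4444


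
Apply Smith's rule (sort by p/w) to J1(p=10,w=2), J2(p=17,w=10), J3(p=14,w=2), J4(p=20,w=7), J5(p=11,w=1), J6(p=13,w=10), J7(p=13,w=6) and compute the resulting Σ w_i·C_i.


WSPT order (by p/w): J6 → J2 → J7 → J4 → J1 → J3 → J5
  J6: C=13, w·C=10×13=130
  J2: C=30, w·C=10×30=300
  J7: C=43, w·C=6×43=258
  J4: C=63, w·C=7×63=441
  J1: C=73, w·C=2×73=146
  J3: C=87, w·C=2×87=174
  J5: C=98, w·C=1×98=98
Σ w·C = 1547
= 1547


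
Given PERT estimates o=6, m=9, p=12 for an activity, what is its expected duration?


te = (o + 4m + p) / 6
= (6 + 4×9 + 12) / 6
= (6 + 36 + 12) / 6
= 54 / 6
= 9.00


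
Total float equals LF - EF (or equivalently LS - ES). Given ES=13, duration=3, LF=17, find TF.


EF = ES + duration = 13 + 3 = 16
LS = LF - duration = 17 - 3 = 14
Total Float = LF - EF = 17 - 16
(or LS - ES = 14 - 13)
= 1


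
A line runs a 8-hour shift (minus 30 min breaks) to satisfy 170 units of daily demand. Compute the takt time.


Available = 8×60 - 30 = 450 min
Takt time = 450 / 170
= 2.65 min/unit


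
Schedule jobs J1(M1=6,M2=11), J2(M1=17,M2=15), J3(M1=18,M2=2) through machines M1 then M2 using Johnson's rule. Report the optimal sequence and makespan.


Johnson's rule:
Group 1 (M1≤M2, sort by M1): ['J1']
Group 2 (M1>M2, sort desc M2): ['J2', 'J3']
Sequence: J1 → J2 → J3
Makespan calculation:
  J1: M1 done=6, M2 done=17
  J2: M1 done=23, M2 done=38
  J3: M1 done=41, M2 done=43
= Sequence: J1 → J2 → J3, Makespan: 43


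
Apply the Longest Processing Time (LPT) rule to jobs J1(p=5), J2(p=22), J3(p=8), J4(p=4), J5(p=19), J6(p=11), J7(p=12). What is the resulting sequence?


LPT: sort by longest processing time first
  J2: p=22
  J5: p=19
  J7: p=12
  J6: p=11
  J3: p=8
  J1: p=5
  J4: p=4
Order: J2 → J5 → J7 → J6 → J3 → J1 → J4


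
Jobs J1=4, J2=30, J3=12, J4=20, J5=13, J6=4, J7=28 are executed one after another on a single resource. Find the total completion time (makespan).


Sequential makespan: sum all processing times
= 4 + 30 + 12 + 20 + 13 + 4 + 28
= 111 time units


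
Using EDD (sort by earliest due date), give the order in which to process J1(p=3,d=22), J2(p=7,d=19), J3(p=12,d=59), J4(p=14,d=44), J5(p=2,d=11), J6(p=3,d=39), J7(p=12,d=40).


EDD: sort by earliest due date
  J5: d=11, p=2
  J2: d=19, p=7
  J1: d=22, p=3
  J6: d=39, p=3
  J7: d=40, p=12
  J4: d=44, p=14
  J3: d=59, p=12
Order: J5 → J2 → J1 → J6 → J7 → J4 → J3


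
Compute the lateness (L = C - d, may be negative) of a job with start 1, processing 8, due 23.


Completion = 1 + 8 = 9
Lateness = C - d = 9 - 23
= -14


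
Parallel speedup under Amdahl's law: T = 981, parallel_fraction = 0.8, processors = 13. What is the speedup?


Amdahl's law: T_p = T × ((1-p) + p/N)
= 981 × ((1-0.8) + 0.8/13)
= 981 × (0.20 + 0.0615)
= 981 × 0.2615
= 256.57
Speedup = 981/256.57
= 3.82×


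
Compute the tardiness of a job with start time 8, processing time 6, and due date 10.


Completion = start + processing = 8 + 6 = 14
Tardiness = max(0, C - d) = max(0, 14 - 10)
= max(0, 4)
= 4


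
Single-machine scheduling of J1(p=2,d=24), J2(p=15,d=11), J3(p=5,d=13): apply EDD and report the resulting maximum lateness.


EDD order: J2 → J3 → J1
Completion and lateness:
  J2: C=15, d=11, L=15-11=4
  J3: C=20, d=13, L=20-13=7
  J1: C=22, d=24, L=22-24=-2
Lmax = max(4, 7, -2)
= 7


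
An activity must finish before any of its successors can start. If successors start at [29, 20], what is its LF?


LF = min of all successor start times
Successors start at: [29, 20]
LF = min(29, 20)
= 20


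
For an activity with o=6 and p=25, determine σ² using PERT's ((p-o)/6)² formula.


σ² = ((p - o) / 6)² = (p - o)² / 36
= (25 - 6)² / 36
= 19² / 36
= 361 / 36
= 10.0278


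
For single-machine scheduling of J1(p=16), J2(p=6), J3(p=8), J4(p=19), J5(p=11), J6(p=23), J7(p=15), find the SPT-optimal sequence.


SPT: sort by shortest processing time
  J2: p=6
  J3: p=8
  J5: p=11
  J7: p=15
  J1: p=16
  J4: p=19
  J6: p=23
Order: J2 → J3 → J5 → J7 → J1 → J4 → J6


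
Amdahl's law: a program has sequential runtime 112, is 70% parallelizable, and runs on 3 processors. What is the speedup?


Amdahl's law: T_p = T × ((1-p) + p/N)
= 112 × ((1-0.7) + 0.7/3)
= 112 × (0.30 + 0.2333)
= 112 × 0.5333
= 59.73
Speedup = 112/59.73
= 1.88×


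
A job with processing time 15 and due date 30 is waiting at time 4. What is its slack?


Slack = due - current_time - processing
= 30 - 4 - 15
= 11


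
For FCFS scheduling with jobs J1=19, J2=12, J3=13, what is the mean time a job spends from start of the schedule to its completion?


Completion times:
  J1: completes at 19
  J2: completes at 31
  J3: completes at 44
Sum = 94
Average = 94/3
= 31.33


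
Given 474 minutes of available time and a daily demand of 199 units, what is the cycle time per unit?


Cycle time = available time / demand
= 474 / 199
= 2.38 min/unit


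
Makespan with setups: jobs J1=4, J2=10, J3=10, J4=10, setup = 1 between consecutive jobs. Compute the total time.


Makespan = Σ processing + (n-1) × setup
= (4 + 10 + 10 + 10) + (4-1)×1
= 34 + 3
= 37 time units


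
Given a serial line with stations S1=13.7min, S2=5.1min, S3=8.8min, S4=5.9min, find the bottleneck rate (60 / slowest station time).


Bottleneck = longest station time
Station times: [13.7, 5.1, 8.8, 5.9]
Max = 13.7 min
Rate = 60 / 13.7
= 4.38 units/hour (bottleneck: 13.7min)


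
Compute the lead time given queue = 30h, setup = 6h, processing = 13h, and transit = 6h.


Lead time = queue + setup + processing + transit
= 30 + 6 + 13 + 6
= 55 hours


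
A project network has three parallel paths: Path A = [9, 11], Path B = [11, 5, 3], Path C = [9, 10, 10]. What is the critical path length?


Path A: 9 + 11 = 20
Path B: 11 + 5 + 3 = 19
Path C: 9 + 10 + 10 = 29
Critical path = longest = max(20, 19, 29)
= 29 (Path C)


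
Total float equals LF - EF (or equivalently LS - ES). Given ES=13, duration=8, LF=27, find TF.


EF = ES + duration = 13 + 8 = 21
LS = LF - duration = 27 - 8 = 19
Total Float = LF - EF = 27 - 21
(or LS - ES = 19 - 13)
= 6


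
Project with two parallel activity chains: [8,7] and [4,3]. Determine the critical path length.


Path A: 8 + 7 = 15
Path B: 4 + 3 = 7
Critical path = longest = max(15, 7)
= 15 (Path A)


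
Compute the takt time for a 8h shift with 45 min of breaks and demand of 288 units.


Available = 8×60 - 45 = 435 min
Takt time = 435 / 288
= 1.51 min/unit


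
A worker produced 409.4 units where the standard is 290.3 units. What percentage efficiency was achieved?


Efficiency = (actual / standard) × 100
= (409.4 / 290.3) × 100
= 141.0%


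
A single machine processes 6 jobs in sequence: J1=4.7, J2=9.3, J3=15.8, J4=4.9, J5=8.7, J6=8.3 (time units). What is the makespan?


Sequential makespan: sum all processing times
= 4.7 + 9.3 + 15.8 + 4.9 + 8.7 + 8.3
= 51.7 time units


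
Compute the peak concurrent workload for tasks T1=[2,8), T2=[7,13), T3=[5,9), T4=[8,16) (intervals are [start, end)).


Check each time point for overlaps:
  t=7: 3 tasks active (T1, T2, T3)
Max concurrent = 3


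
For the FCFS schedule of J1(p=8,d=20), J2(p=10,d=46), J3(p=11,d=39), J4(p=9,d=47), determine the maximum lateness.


Lateness per job (L = C - d):
  J1: C=8, d=20, L=-12
  J2: C=18, d=46, L=-28
  J3: C=29, d=39, L=-10
  J4: C=38, d=47, L=-9
Lmax = max(-12, -28, -10, -9)
= -9


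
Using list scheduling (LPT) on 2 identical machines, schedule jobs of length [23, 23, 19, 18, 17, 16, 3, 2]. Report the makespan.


Jobs (LPT sorted): [23, 23, 19, 18, 17, 16, 3, 2]
Machines: 2
  J=23 → Machine 1 (load: 0+23=23)
  J=23 → Machine 2 (load: 0+23=23)
  J=19 → Machine 1 (load: 23+19=42)
  J=18 → Machine 2 (load: 23+18=41)
  J=17 → Machine 2 (load: 41+17=58)
  J=16 → Machine 1 (load: 42+16=58)
  J=3 → Machine 1 (load: 58+3=61)
  J=2 → Machine 2 (load: 58+2=60)
Machine loads: [61, 60]
Makespan = max = 61 time units


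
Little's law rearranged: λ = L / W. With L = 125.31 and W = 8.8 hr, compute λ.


Little's law: L = λW → λ = L / W
= 125.31 / 8.8
= 14.24 per hour


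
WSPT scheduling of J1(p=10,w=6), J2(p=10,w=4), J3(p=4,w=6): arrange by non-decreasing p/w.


WSPT (Smith's rule): sort by p/w ascending
  J3: p/w = 4/6 = 0.667
  J1: p/w = 10/6 = 1.667
  J2: p/w = 10/4 = 2.500
Order: J3 → J1 → J2
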